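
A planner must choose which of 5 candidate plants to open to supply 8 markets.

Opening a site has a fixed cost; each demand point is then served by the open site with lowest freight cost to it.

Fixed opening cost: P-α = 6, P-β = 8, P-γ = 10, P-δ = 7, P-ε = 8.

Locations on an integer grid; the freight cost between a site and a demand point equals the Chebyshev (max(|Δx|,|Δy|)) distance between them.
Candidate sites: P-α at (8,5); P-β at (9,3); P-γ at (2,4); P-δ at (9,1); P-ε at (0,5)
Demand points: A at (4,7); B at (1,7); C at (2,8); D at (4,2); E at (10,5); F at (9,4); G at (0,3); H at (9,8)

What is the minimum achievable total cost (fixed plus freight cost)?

35

Open {P-α, P-ε}: assign each demand point to its cheapest open site.
  A→P-α 4, B→P-ε 2, C→P-ε 3, D→P-α 4, E→P-α 2, F→P-α 1, G→P-ε 2, H→P-α 3
  freight cost 21, fixed 14 → total 35.
Compare {P-α, P-γ}: freight cost 20 + fixed 16 = 36.
Compare {P-β, P-ε}: freight cost 23 + fixed 16 = 39.
Compare {P-β, P-γ}: freight cost 22 + fixed 18 = 40.
All other subsets cost ≥ 36. Minimum total cost: 35.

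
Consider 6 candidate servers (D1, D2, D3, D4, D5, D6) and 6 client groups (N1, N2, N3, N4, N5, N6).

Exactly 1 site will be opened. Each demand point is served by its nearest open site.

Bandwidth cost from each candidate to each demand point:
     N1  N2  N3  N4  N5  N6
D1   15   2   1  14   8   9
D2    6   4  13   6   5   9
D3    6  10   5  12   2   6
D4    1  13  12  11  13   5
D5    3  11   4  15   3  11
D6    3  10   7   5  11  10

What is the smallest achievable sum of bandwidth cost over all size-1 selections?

Open {D3}.
  N1→D3 6, N2→D3 10, N3→D3 5, N4→D3 12, N5→D3 2, N6→D3 6  ⇒ total 41.
Compare {D2}: total 43.
Compare {D6}: total 46.
No size-1 selection does better; minimum is 41.

41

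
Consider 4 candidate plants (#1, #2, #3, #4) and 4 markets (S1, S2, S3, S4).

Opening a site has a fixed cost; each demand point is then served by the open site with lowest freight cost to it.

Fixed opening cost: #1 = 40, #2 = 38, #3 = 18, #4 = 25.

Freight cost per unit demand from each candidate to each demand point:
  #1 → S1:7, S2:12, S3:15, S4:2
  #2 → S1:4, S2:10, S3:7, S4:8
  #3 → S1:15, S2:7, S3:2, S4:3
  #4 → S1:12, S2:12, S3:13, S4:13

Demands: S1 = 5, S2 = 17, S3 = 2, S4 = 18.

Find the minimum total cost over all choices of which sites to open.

252

Open {#1, #3}: assign each demand point to its cheapest open site.
  S1→#1 5×7=35, S2→#3 17×7=119, S3→#3 2×2=4, S4→#1 18×2=36
  freight cost 194, fixed 58 → total 252.
Compare {#2, #3}: freight cost 197 + fixed 56 = 253.
Compare {#3}: freight cost 252 + fixed 18 = 270.
Compare {#1, #2, #3}: freight cost 179 + fixed 96 = 275.
All other subsets cost ≥ 253. Minimum total cost: 252.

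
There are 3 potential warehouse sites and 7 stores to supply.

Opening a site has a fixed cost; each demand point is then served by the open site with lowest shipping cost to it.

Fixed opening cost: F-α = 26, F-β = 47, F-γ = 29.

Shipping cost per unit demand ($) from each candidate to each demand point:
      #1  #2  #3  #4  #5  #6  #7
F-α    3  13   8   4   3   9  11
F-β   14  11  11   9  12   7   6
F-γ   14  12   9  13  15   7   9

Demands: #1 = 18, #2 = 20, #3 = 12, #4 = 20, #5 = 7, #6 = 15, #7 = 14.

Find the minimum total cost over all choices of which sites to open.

Open {F-α, F-β}: assign each demand point to its cheapest open site.
  #1→F-α 18×3=54, #2→F-β 20×11=220, #3→F-α 12×8=96, #4→F-α 20×4=80, #5→F-α 7×3=21, #6→F-β 15×7=105, #7→F-β 14×6=84
  shipping cost 660, fixed 73 → total 733.
Compare {F-α, F-β, F-γ}: shipping cost 660 + fixed 102 = 762.
Compare {F-α, F-γ}: shipping cost 722 + fixed 55 = 777.
Compare {F-α}: shipping cost 800 + fixed 26 = 826.
All other subsets cost ≥ 762. Minimum total cost: 733.

733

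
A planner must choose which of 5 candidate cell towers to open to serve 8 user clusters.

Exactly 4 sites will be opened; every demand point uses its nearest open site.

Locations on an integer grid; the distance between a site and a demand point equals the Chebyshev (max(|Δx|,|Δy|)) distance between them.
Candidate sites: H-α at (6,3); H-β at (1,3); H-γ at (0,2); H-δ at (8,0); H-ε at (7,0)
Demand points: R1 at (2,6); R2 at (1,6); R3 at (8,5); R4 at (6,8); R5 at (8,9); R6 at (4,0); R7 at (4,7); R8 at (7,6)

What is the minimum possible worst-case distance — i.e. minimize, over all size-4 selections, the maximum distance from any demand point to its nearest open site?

Open {H-α, H-β, H-γ, H-δ}.
  Farthest demand point is R5 at distance 6 (to H-α); all others are ≤ 6.
With {H-α, H-β, H-γ, H-ε} the worst case is 6.
With {H-α, H-β, H-δ, H-ε} the worst case is 6.
No size-4 selection achieves below 6.

6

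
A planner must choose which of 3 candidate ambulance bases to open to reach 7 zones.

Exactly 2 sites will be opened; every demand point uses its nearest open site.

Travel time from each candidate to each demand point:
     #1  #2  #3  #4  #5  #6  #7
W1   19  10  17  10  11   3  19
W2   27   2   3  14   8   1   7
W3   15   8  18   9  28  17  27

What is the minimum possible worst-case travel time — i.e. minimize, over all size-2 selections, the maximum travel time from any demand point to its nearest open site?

15

Open {W2, W3}.
  Farthest demand point is #1 at travel time 15 (to W3); all others are ≤ 15.
With {W1, W2} the worst case is 19.
With {W1, W3} the worst case is 19.
No size-2 selection achieves below 15.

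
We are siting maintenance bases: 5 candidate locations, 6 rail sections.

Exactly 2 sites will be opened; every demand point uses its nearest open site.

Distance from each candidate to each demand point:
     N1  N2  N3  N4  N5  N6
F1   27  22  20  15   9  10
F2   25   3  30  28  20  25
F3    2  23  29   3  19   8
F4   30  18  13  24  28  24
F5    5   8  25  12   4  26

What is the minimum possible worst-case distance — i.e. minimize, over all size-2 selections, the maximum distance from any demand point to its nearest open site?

Open {F3, F4}.
  Farthest demand point is N5 at distance 19 (to F3); all others are ≤ 19.
With {F1, F5} the worst case is 20.
With {F1, F3} the worst case is 22.
No size-2 selection achieves below 19.

19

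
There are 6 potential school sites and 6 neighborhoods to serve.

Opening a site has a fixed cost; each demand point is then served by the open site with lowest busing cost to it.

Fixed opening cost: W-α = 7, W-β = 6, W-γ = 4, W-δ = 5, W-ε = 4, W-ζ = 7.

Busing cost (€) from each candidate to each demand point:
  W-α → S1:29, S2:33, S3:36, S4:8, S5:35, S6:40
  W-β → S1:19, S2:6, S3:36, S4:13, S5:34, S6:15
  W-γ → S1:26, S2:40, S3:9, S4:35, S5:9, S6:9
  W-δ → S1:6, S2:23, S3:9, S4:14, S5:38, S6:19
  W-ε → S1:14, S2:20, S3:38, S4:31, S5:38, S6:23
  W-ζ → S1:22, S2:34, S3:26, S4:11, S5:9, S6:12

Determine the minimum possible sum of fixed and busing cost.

67

Open {W-β, W-γ, W-δ}: assign each demand point to its cheapest open site.
  S1→W-δ 6, S2→W-β 6, S3→W-γ 9, S4→W-β 13, S5→W-γ 9, S6→W-γ 9
  busing cost 52, fixed 15 → total 67.
Compare {W-α, W-β, W-γ, W-δ}: busing cost 47 + fixed 22 = 69.
Compare {W-β, W-δ, W-ζ}: busing cost 53 + fixed 18 = 71.
Compare {W-β, W-γ, W-δ, W-ε}: busing cost 52 + fixed 19 = 71.
All other subsets cost ≥ 69. Minimum total cost: 67.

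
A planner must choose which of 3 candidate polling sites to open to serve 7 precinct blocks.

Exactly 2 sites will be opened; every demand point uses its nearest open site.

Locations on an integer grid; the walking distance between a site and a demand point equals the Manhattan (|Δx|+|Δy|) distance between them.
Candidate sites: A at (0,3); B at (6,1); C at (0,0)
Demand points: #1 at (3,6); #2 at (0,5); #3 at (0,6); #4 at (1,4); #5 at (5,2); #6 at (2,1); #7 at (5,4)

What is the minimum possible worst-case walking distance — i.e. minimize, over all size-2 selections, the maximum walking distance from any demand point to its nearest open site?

Open {A, B}.
  Farthest demand point is #1 at walking distance 6 (to A); all others are ≤ 6.
With {A, C} the worst case is 6.
With {B, C} the worst case is 8.
No size-2 selection achieves below 6.

6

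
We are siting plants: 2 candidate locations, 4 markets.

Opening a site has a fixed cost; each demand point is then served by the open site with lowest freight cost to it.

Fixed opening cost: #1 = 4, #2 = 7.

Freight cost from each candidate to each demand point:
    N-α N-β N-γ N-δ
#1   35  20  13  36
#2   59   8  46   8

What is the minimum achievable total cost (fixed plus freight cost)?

Open {#1, #2}: assign each demand point to its cheapest open site.
  N-α→#1 35, N-β→#2 8, N-γ→#1 13, N-δ→#2 8
  freight cost 64, fixed 11 → total 75.
Compare {#1}: freight cost 104 + fixed 4 = 108.
Compare {#2}: freight cost 121 + fixed 7 = 128.

75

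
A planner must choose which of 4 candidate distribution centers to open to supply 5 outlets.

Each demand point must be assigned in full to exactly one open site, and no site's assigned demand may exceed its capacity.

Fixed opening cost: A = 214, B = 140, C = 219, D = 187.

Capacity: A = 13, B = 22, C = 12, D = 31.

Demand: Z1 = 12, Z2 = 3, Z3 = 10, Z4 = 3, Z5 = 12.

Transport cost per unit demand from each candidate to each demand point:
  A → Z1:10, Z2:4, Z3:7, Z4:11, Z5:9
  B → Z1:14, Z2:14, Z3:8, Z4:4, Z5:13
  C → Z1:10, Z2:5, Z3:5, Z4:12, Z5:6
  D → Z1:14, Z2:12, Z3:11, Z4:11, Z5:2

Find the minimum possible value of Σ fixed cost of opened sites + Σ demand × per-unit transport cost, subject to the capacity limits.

Open {B, D}; cheapest assignment that respects the capacities:
  B (cap 22, load 13): Z3, Z4 — cost 10×8 + 3×4 = 92
  D (cap 31, load 27): Z1, Z2, Z5 — cost 12×14 + 3×12 + 12×2 = 228
  Shipping 320, fixed 327 → total 647.
  Any other capacity-feasible assignment to {B, D} ships for at least 320.
Compare {A, D}: its best feasible assignment gives total 708.
Compare {C, D}: its best feasible assignment gives total 717.
Every other set of open sites that can feasibly serve all demand totals ≥ 708 even under its best assignment. Minimum: 647.

647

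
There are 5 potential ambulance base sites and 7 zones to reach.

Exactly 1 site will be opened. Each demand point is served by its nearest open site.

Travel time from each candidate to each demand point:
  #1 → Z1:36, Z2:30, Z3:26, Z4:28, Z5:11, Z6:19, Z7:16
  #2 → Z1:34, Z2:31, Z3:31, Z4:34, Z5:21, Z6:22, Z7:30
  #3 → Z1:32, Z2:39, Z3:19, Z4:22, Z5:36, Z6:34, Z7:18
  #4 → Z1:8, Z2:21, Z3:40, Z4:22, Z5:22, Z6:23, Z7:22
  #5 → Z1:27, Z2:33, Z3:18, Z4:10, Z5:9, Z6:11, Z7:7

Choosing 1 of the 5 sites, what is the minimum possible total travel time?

115

Open {#5}.
  Z1→#5 27, Z2→#5 33, Z3→#5 18, Z4→#5 10, Z5→#5 9, Z6→#5 11, Z7→#5 7  ⇒ total 115.
Compare {#4}: total 158.
Compare {#1}: total 166.
No size-1 selection does better; minimum is 115.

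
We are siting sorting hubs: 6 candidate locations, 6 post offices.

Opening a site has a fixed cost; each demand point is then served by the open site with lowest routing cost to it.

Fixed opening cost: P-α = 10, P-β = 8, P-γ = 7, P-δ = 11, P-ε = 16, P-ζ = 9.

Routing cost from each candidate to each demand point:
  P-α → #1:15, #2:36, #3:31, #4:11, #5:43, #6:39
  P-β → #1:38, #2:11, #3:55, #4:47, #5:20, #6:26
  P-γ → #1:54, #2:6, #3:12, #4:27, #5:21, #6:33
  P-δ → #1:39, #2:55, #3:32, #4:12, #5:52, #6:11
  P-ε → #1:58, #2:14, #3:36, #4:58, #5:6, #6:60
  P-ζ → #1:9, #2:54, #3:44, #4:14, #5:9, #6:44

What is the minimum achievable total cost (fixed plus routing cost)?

Open {P-γ, P-δ, P-ζ}: assign each demand point to its cheapest open site.
  #1→P-ζ 9, #2→P-γ 6, #3→P-γ 12, #4→P-δ 12, #5→P-ζ 9, #6→P-δ 11
  routing cost 59, fixed 27 → total 86.
Compare {P-β, P-γ, P-δ, P-ζ}: routing cost 59 + fixed 35 = 94.
Compare {P-α, P-γ, P-δ, P-ζ}: routing cost 58 + fixed 37 = 95.
Compare {P-γ, P-ζ}: routing cost 83 + fixed 16 = 99.
All other subsets cost ≥ 94. Minimum total cost: 86.

86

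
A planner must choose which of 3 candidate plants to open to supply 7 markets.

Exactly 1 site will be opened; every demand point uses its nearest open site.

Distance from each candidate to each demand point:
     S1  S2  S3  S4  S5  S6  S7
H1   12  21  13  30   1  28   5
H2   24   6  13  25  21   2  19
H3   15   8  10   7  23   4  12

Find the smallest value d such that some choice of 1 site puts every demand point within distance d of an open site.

23

Open {H3}.
  Farthest demand point is S5 at distance 23 (to H3); all others are ≤ 23.
With {H2} the worst case is 25.
With {H1} the worst case is 30.
No size-1 selection achieves below 23.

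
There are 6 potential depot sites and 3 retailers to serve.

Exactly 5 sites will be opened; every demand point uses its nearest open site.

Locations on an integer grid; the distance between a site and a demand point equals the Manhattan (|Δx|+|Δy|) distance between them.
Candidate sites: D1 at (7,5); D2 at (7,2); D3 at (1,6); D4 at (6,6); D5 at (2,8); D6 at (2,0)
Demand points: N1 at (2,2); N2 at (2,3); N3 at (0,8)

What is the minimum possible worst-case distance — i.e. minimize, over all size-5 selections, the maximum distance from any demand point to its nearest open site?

3

Open {D1, D2, D3, D4, D6}.
  Farthest demand point is N2 at distance 3 (to D6); all others are ≤ 3.
With {D1, D2, D3, D5, D6} the worst case is 3.
With {D1, D2, D4, D5, D6} the worst case is 3.
No size-5 selection achieves below 3.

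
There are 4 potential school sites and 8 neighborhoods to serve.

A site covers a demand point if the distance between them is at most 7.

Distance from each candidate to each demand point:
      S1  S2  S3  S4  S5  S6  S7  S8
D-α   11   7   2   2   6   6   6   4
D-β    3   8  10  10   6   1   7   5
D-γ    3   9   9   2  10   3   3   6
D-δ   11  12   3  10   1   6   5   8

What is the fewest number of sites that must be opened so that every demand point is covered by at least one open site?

2

Coverage sets (demand points within 7 of each site):
  D-α: {S2, S3, S4, S5, S6, S7, S8}
  D-β: {S1, S5, S6, S7, S8}
  D-γ: {S1, S4, S6, S7, S8}
  D-δ: {S3, S5, S6, S7}
No single site covers all 8 demand points.
But {D-α, D-β} covers everything, so the minimum is 2.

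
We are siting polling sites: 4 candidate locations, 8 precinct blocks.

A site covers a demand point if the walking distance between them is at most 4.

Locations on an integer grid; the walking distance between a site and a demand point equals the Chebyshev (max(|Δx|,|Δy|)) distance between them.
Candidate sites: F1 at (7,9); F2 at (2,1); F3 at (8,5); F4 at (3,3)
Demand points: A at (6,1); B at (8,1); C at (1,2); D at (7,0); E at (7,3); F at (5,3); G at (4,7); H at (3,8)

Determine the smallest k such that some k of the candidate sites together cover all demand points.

3

Coverage sets (demand points within 4 of each site):
  F1: {G, H}
  F2: {A, C, F}
  F3: {A, B, E, F, G}
  F4: {A, C, D, E, F, G}
No 2 sites suffice: every size-2 union leaves at least one demand point uncovered.
But {F1, F3, F4} covers everything, so the minimum is 3.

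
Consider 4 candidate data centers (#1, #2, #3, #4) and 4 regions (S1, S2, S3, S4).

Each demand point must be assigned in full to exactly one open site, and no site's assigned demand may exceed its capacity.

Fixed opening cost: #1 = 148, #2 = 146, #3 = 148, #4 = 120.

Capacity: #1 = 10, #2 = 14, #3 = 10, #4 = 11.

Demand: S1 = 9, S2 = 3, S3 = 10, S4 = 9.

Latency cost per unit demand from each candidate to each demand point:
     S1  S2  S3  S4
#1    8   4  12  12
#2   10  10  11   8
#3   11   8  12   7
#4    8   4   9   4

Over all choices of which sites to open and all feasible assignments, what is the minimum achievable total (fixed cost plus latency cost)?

662

Open {#1, #2, #4}; cheapest assignment that respects the capacities:
  #1 (cap 10, load 9): S1 — cost 9×8 = 72
  #2 (cap 14, load 13): S2, S3 — cost 3×10 + 10×11 = 140
  #4 (cap 11, load 9): S4 — cost 9×4 = 36
  Shipping 248, fixed 414 → total 662.
  Any other capacity-feasible assignment to {#1, #2, #4} ships for at least 248.
Compare {#2, #3, #4}: its best feasible assignment gives total 687.
Compare {#1, #2, #3}: its best feasible assignment gives total 717.
Every other set of open sites that can feasibly serve all demand totals ≥ 687 even under its best assignment. Minimum: 662.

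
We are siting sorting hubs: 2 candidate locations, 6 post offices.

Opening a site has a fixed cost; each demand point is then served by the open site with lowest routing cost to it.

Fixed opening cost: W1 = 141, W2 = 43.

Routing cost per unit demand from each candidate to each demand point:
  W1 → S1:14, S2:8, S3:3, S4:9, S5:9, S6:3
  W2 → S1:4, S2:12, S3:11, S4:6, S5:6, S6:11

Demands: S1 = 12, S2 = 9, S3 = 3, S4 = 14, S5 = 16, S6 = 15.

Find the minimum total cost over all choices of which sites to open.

Open {W1, W2}: assign each demand point to its cheapest open site.
  S1→W2 12×4=48, S2→W1 9×8=72, S3→W1 3×3=9, S4→W2 14×6=84, S5→W2 16×6=96, S6→W1 15×3=45
  routing cost 354, fixed 184 → total 538.
Compare {W2}: routing cost 534 + fixed 43 = 577.
Compare {W1}: routing cost 564 + fixed 141 = 705.

538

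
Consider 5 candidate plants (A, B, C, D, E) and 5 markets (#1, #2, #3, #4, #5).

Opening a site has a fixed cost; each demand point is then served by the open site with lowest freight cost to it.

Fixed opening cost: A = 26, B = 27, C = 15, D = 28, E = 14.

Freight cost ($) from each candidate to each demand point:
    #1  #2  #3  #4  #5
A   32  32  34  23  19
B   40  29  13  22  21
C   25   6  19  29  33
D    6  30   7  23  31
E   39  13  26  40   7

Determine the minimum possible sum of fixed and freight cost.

98

Open {D, E}: assign each demand point to its cheapest open site.
  #1→D 6, #2→E 13, #3→D 7, #4→D 23, #5→E 7
  freight cost 56, fixed 42 → total 98.
Compare {C, D, E}: freight cost 49 + fixed 57 = 106.
Compare {C, E}: freight cost 86 + fixed 29 = 115.
Compare {C, D}: freight cost 73 + fixed 43 = 116.
All other subsets cost ≥ 106. Minimum total cost: 98.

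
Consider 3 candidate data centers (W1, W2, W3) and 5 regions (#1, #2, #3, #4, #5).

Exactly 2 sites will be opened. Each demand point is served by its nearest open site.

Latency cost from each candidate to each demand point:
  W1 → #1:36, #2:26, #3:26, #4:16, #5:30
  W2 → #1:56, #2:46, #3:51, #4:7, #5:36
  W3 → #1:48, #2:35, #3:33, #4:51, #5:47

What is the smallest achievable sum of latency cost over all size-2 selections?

Open {W1, W2}.
  #1→W1 36, #2→W1 26, #3→W1 26, #4→W2 7, #5→W1 30  ⇒ total 125.
Compare {W1, W3}: total 134.
Compare {W2, W3}: total 159.

125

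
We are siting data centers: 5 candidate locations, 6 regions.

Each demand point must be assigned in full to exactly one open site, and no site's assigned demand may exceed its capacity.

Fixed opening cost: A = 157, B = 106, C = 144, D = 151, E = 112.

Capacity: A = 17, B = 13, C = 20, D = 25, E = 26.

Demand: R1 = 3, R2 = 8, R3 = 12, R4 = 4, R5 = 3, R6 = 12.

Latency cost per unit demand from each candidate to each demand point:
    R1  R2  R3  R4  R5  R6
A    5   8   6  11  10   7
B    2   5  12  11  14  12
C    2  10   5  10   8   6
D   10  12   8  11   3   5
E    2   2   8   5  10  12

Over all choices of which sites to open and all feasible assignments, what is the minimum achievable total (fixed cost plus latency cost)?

490

Open {C, E}; cheapest assignment that respects the capacities:
  C (cap 20, load 18): R1, R5, R6 — cost 3×2 + 3×8 + 12×6 = 102
  E (cap 26, load 24): R2, R3, R4 — cost 8×2 + 12×8 + 4×5 = 132
  Shipping 234, fixed 256 → total 490.
  Any other capacity-feasible assignment to {C, E} ships for at least 234.
Compare {D, E}: its best feasible assignment gives total 491.
Compare {A, E}: its best feasible assignment gives total 545.
Every other set of open sites that can feasibly serve all demand totals ≥ 491 even under its best assignment. Minimum: 490.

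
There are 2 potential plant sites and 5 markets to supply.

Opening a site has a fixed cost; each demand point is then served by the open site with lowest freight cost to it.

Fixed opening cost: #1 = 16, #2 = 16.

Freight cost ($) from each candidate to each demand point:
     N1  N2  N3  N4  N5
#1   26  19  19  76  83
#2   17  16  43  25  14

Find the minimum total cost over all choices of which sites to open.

Open {#1, #2}: assign each demand point to its cheapest open site.
  N1→#2 17, N2→#2 16, N3→#1 19, N4→#2 25, N5→#2 14
  freight cost 91, fixed 32 → total 123.
Compare {#2}: freight cost 115 + fixed 16 = 131.
Compare {#1}: freight cost 223 + fixed 16 = 239.

123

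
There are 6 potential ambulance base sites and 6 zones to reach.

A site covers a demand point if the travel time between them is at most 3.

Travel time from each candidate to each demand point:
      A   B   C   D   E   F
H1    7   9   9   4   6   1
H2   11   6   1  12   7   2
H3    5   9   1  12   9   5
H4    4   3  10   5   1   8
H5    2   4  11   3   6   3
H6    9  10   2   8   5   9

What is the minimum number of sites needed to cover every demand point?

3

Coverage sets (demand points within 3 of each site):
  H1: {F}
  H2: {C, F}
  H3: {C}
  H4: {B, E}
  H5: {A, D, F}
  H6: {C}
No 2 sites suffice: every size-2 union leaves at least one demand point uncovered.
But {H2, H4, H5} covers everything, so the minimum is 3.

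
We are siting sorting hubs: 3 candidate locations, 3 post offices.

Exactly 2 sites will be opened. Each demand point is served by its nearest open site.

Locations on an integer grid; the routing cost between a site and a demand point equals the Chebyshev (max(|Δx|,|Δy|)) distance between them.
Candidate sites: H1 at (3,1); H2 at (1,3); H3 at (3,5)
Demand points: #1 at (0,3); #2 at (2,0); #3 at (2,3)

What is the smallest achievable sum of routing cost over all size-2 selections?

3

Open {H1, H2}.
  #1→H2 1, #2→H1 1, #3→H2 1  ⇒ total 3.
Compare {H2, H3}: total 5.
Compare {H1, H3}: total 6.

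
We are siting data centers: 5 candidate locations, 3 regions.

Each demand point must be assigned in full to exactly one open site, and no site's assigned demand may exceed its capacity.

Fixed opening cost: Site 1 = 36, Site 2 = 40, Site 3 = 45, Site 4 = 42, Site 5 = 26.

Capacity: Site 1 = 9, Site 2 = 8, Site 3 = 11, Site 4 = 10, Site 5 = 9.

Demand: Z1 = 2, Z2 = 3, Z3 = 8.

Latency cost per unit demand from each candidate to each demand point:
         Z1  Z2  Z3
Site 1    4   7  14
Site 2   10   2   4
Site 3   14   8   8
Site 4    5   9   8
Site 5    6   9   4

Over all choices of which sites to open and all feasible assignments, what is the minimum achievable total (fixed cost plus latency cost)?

Open {Site 1, Site 5}; cheapest assignment that respects the capacities:
  Site 1 (cap 9, load 5): Z1, Z2 — cost 2×4 + 3×7 = 29
  Site 5 (cap 9, load 8): Z3 — cost 8×4 = 32
  Shipping 61, fixed 62 → total 123.
  Any other capacity-feasible assignment to {Site 1, Site 5} ships for at least 61.
Compare {Site 2, Site 5}: its best feasible assignment gives total 124.
Compare {Site 1, Site 2}: its best feasible assignment gives total 137.
Every other set of open sites that can feasibly serve all demand totals ≥ 124 even under its best assignment. Minimum: 123.

123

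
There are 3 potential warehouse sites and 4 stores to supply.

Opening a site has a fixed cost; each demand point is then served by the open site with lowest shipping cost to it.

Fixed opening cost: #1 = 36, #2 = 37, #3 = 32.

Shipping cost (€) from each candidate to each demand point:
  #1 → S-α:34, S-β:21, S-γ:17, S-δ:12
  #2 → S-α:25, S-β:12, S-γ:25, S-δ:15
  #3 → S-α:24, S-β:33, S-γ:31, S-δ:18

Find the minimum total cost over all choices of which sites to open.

114

Open {#2}: assign each demand point to its cheapest open site.
  S-α→#2 25, S-β→#2 12, S-γ→#2 25, S-δ→#2 15
  shipping cost 77, fixed 37 → total 114.
Compare {#1}: shipping cost 84 + fixed 36 = 120.
Compare {#3}: shipping cost 106 + fixed 32 = 138.
Compare {#1, #2}: shipping cost 66 + fixed 73 = 139.
All other subsets cost ≥ 120. Minimum total cost: 114.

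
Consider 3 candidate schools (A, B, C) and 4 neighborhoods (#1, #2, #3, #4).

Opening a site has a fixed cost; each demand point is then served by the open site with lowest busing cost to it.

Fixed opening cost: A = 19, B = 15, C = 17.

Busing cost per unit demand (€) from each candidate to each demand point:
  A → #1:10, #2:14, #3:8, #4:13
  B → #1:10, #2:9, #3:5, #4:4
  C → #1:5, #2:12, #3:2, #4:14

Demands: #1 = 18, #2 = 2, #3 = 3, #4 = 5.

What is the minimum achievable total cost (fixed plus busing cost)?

166

Open {B, C}: assign each demand point to its cheapest open site.
  #1→C 18×5=90, #2→B 2×9=18, #3→C 3×2=6, #4→B 5×4=20
  busing cost 134, fixed 32 → total 166.
Compare {A, B, C}: busing cost 134 + fixed 51 = 185.
Compare {C}: busing cost 190 + fixed 17 = 207.
Compare {A, C}: busing cost 185 + fixed 36 = 221.
All other subsets cost ≥ 185. Minimum total cost: 166.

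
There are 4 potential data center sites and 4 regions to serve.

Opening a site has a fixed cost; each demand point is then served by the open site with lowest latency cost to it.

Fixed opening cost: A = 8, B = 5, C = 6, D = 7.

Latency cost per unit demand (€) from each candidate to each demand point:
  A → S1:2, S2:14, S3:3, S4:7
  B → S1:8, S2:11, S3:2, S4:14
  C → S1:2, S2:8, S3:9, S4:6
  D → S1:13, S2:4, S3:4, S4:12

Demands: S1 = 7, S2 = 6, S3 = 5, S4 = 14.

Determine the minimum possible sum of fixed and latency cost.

150

Open {B, C, D}: assign each demand point to its cheapest open site.
  S1→C 7×2=14, S2→D 6×4=24, S3→B 5×2=10, S4→C 14×6=84
  latency cost 132, fixed 18 → total 150.
Compare {C, D}: latency cost 142 + fixed 13 = 155.
Compare {A, C, D}: latency cost 137 + fixed 21 = 158.
Compare {A, B, C, D}: latency cost 132 + fixed 26 = 158.
All other subsets cost ≥ 155. Minimum total cost: 150.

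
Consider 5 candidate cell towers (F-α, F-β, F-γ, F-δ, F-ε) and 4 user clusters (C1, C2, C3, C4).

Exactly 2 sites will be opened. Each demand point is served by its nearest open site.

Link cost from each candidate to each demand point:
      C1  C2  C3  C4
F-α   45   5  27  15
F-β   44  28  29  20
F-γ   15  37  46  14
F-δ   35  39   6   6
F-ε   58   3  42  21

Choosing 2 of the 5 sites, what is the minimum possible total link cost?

Open {F-δ, F-ε}.
  C1→F-δ 35, C2→F-ε 3, C3→F-δ 6, C4→F-δ 6  ⇒ total 50.
Compare {F-α, F-δ}: total 52.
Compare {F-α, F-γ}: total 61.
No size-2 selection does better; minimum is 50.

50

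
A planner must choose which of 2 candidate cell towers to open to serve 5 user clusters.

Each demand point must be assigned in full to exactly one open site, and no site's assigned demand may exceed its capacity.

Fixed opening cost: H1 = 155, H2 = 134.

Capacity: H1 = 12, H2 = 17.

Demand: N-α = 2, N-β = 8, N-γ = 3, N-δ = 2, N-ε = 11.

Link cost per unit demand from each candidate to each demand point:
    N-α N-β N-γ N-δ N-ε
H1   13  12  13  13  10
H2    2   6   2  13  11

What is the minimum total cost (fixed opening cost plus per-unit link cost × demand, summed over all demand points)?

Open {H1, H2}; cheapest assignment that respects the capacities:
  H1 (cap 12, load 11): N-ε — cost 11×10 = 110
  H2 (cap 17, load 15): N-α, N-β, N-γ, N-δ — cost 2×2 + 8×6 + 3×2 + 2×13 = 84
  Shipping 194, fixed 289 → total 483.
  Any other capacity-feasible assignment to {H1, H2} ships for at least 194.
Total demand is 26 and no other set of sites has combined capacity ≥ 26, so {H1, H2} is the only feasible choice of open sites. Minimum: 483.

483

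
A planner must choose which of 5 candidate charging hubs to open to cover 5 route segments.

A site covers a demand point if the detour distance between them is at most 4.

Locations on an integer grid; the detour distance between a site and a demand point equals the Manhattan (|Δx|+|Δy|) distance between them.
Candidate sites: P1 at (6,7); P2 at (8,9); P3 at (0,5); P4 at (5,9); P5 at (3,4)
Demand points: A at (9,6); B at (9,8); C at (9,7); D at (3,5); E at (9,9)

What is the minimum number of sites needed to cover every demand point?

2

Coverage sets (demand points within 4 of each site):
  P1: {A, B, C}
  P2: {A, B, C, E}
  P3: {D}
  P4: {E}
  P5: {D}
No single site covers all 5 demand points.
But {P2, P3} covers everything, so the minimum is 2.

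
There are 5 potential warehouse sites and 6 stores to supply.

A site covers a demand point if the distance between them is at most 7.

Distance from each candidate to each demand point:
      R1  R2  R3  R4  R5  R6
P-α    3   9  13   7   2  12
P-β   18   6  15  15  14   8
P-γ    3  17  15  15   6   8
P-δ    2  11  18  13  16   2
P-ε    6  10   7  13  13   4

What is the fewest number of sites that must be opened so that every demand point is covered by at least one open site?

Coverage sets (demand points within 7 of each site):
  P-α: {R1, R4, R5}
  P-β: {R2}
  P-γ: {R1, R5}
  P-δ: {R1, R6}
  P-ε: {R1, R3, R6}
No 2 sites suffice: every size-2 union leaves at least one demand point uncovered.
But {P-α, P-β, P-ε} covers everything, so the minimum is 3.

3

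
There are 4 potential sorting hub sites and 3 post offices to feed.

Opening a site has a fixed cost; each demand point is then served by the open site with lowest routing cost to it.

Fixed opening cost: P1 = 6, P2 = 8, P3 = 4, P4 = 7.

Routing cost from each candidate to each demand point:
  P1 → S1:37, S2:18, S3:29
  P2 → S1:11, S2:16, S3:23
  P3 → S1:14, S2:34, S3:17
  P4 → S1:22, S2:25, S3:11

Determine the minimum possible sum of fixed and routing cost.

Open {P2, P4}: assign each demand point to its cheapest open site.
  S1→P2 11, S2→P2 16, S3→P4 11
  routing cost 38, fixed 15 → total 53.
Compare {P2, P3}: routing cost 44 + fixed 12 = 56.
Compare {P2, P3, P4}: routing cost 38 + fixed 19 = 57.
Compare {P2}: routing cost 50 + fixed 8 = 58.
All other subsets cost ≥ 56. Minimum total cost: 53.

53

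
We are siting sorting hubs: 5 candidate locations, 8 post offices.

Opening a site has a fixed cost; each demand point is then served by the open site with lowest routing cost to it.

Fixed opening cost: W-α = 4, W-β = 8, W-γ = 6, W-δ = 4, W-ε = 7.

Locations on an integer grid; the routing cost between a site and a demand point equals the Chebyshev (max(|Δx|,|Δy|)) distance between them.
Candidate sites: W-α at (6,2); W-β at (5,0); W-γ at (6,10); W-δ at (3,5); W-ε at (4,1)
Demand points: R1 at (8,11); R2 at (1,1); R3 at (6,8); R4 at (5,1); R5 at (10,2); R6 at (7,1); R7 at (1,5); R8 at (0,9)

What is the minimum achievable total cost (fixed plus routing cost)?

Open {W-α, W-δ}: assign each demand point to its cheapest open site.
  R1→W-δ 6, R2→W-δ 4, R3→W-δ 3, R4→W-α 1, R5→W-α 4, R6→W-α 1, R7→W-δ 2, R8→W-δ 4
  routing cost 25, fixed 8 → total 33.
Compare {W-α, W-γ, W-δ}: routing cost 20 + fixed 14 = 34.
Compare {W-α, W-γ}: routing cost 26 + fixed 10 = 36.
Compare {W-δ}: routing cost 34 + fixed 4 = 38.
All other subsets cost ≥ 34. Minimum total cost: 33.

33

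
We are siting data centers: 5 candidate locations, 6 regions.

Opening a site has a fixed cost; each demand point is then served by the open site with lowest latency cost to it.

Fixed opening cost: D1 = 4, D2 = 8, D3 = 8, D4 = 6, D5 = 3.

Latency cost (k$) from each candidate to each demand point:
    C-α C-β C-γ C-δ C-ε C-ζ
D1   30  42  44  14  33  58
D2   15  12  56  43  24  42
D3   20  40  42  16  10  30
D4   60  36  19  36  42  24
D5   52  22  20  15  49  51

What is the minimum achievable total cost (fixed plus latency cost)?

118

Open {D2, D3, D4}: assign each demand point to its cheapest open site.
  C-α→D2 15, C-β→D2 12, C-γ→D4 19, C-δ→D3 16, C-ε→D3 10, C-ζ→D4 24
  latency cost 96, fixed 22 → total 118.
Compare {D1, D2, D3, D4}: latency cost 94 + fixed 26 = 120.
Compare {D2, D3, D4, D5}: latency cost 95 + fixed 25 = 120.
Compare {D2, D3, D5}: latency cost 102 + fixed 19 = 121.
All other subsets cost ≥ 120. Minimum total cost: 118.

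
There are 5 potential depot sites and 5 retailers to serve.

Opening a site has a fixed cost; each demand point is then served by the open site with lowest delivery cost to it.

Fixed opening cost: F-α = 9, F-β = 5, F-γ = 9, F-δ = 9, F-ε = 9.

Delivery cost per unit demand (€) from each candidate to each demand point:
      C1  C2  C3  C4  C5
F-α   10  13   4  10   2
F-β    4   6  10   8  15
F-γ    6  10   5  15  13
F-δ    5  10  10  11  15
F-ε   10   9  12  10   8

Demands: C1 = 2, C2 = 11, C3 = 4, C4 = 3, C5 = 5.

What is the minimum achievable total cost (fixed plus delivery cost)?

138

Open {F-α, F-β}: assign each demand point to its cheapest open site.
  C1→F-β 2×4=8, C2→F-β 11×6=66, C3→F-α 4×4=16, C4→F-β 3×8=24, C5→F-α 5×2=10
  delivery cost 124, fixed 14 → total 138.
Compare {F-α, F-β, F-γ}: delivery cost 124 + fixed 23 = 147.
Compare {F-α, F-β, F-δ}: delivery cost 124 + fixed 23 = 147.
Compare {F-α, F-β, F-ε}: delivery cost 124 + fixed 23 = 147.
All other subsets cost ≥ 147. Minimum total cost: 138.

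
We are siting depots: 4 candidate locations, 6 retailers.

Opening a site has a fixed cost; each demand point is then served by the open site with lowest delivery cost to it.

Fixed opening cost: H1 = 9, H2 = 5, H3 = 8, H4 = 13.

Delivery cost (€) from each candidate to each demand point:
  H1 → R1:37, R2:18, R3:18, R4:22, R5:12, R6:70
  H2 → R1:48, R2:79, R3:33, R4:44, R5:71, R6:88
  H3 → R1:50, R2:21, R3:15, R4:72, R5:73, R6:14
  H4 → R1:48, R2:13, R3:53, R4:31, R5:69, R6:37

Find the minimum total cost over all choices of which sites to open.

135

Open {H1, H3}: assign each demand point to its cheapest open site.
  R1→H1 37, R2→H1 18, R3→H3 15, R4→H1 22, R5→H1 12, R6→H3 14
  delivery cost 118, fixed 17 → total 135.
Compare {H1, H2, H3}: delivery cost 118 + fixed 22 = 140.
Compare {H1, H3, H4}: delivery cost 113 + fixed 30 = 143.
Compare {H1, H2, H3, H4}: delivery cost 113 + fixed 35 = 148.
All other subsets cost ≥ 140. Minimum total cost: 135.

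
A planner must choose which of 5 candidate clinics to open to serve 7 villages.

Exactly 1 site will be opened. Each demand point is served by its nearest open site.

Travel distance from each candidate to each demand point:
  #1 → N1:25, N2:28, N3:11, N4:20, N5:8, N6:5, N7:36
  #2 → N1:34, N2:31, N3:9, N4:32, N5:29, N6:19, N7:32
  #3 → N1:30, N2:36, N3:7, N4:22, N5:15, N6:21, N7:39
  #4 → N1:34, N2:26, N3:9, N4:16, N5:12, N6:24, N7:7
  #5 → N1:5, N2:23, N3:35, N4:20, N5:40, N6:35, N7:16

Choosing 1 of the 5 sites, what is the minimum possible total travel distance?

128

Open {#4}.
  N1→#4 34, N2→#4 26, N3→#4 9, N4→#4 16, N5→#4 12, N6→#4 24, N7→#4 7  ⇒ total 128.
Compare {#1}: total 133.
Compare {#3}: total 170.
No size-1 selection does better; minimum is 128.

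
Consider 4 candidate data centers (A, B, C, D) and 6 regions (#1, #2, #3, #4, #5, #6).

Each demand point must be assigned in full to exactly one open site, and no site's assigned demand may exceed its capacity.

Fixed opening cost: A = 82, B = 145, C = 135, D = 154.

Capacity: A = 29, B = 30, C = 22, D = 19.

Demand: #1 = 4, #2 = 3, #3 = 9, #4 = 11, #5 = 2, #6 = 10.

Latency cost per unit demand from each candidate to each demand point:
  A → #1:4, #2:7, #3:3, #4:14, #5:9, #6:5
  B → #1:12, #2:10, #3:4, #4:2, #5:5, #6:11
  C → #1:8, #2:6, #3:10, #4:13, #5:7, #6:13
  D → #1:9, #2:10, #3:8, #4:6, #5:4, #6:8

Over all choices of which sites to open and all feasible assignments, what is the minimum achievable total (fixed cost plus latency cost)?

373

Open {A, B}; cheapest assignment that respects the capacities:
  A (cap 29, load 26): #1, #2, #3, #6 — cost 4×4 + 3×7 + 9×3 + 10×5 = 114
  B (cap 30, load 13): #4, #5 — cost 11×2 + 2×5 = 32
  Shipping 146, fixed 227 → total 373.
  Any other capacity-feasible assignment to {A, B} ships for at least 146.
Compare {A, D}: its best feasible assignment gives total 424.
Compare {A, C}: its best feasible assignment gives total 485.
Every other set of open sites that can feasibly serve all demand totals ≥ 424 even under its best assignment. Minimum: 373.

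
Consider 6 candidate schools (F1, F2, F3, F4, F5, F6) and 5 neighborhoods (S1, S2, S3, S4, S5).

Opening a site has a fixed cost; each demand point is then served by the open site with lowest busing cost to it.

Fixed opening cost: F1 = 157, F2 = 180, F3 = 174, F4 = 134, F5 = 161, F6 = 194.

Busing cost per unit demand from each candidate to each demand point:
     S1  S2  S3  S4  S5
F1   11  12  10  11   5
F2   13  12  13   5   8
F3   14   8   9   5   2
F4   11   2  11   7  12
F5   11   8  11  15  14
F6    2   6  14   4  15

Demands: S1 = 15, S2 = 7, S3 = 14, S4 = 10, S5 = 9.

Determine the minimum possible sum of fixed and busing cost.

624

Open {F3, F6}: assign each demand point to its cheapest open site.
  S1→F6 15×2=30, S2→F6 7×6=42, S3→F3 14×9=126, S4→F6 10×4=40, S5→F3 9×2=18
  busing cost 256, fixed 368 → total 624.
Compare {F3}: busing cost 460 + fixed 174 = 634.
Compare {F6}: busing cost 443 + fixed 194 = 637.
Compare {F4}: busing cost 511 + fixed 134 = 645.
All other subsets cost ≥ 634. Minimum total cost: 624.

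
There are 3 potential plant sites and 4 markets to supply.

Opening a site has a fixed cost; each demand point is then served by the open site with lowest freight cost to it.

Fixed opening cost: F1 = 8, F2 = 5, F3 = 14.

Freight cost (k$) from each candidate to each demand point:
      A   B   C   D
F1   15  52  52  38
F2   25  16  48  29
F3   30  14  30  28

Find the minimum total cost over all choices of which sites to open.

Open {F1, F3}: assign each demand point to its cheapest open site.
  A→F1 15, B→F3 14, C→F3 30, D→F3 28
  freight cost 87, fixed 22 → total 109.
Compare {F1, F2, F3}: freight cost 87 + fixed 27 = 114.
Compare {F3}: freight cost 102 + fixed 14 = 116.
Compare {F2, F3}: freight cost 97 + fixed 19 = 116.
All other subsets cost ≥ 114. Minimum total cost: 109.

109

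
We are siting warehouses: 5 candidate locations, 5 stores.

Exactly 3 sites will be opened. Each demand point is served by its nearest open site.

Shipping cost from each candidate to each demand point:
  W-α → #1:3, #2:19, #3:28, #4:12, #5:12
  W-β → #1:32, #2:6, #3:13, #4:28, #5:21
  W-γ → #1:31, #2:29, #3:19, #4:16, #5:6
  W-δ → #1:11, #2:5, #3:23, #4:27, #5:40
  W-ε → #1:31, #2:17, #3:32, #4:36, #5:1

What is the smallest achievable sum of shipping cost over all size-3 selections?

35

Open {W-α, W-β, W-ε}.
  #1→W-α 3, #2→W-β 6, #3→W-β 13, #4→W-α 12, #5→W-ε 1  ⇒ total 35.
Compare {W-α, W-β, W-γ}: total 40.
Compare {W-α, W-δ, W-ε}: total 44.
No size-3 selection does better; minimum is 35.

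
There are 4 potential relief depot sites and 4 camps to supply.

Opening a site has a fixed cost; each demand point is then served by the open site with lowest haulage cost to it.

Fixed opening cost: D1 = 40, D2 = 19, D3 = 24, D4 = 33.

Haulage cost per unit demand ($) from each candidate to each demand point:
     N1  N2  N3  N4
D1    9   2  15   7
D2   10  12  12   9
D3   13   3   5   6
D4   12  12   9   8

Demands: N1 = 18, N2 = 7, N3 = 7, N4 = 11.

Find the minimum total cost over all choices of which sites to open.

Open {D1, D3}: assign each demand point to its cheapest open site.
  N1→D1 18×9=162, N2→D1 7×2=14, N3→D3 7×5=35, N4→D3 11×6=66
  haulage cost 277, fixed 64 → total 341.
Compare {D2, D3}: haulage cost 302 + fixed 43 = 345.
Compare {D1, D2, D3}: haulage cost 277 + fixed 83 = 360.
Compare {D1, D3, D4}: haulage cost 277 + fixed 97 = 374.
All other subsets cost ≥ 345. Minimum total cost: 341.

341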